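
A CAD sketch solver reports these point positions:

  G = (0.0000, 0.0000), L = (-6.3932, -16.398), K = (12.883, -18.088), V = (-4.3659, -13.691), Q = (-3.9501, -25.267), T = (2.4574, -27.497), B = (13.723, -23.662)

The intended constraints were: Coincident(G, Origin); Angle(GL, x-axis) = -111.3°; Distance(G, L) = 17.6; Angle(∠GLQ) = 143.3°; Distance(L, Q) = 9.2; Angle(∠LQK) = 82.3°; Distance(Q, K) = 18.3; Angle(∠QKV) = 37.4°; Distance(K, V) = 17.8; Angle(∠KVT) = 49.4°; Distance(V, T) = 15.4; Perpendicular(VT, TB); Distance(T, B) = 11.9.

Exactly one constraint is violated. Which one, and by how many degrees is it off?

Perpendicular(VT, TB) — off by 7.50°.

G = (0.00, 0.00) ✓; GL at -111.3° ✓; |GL| = 17.60 ✓; ∠GLQ = 143.3° ✓; |LQ| = 9.199 ✓; ∠LQK = 82.30° ✓; |QK| = 18.30 ✓; ∠QKV = 37.40° ✓; |KV| = 17.80 ✓; ∠KVT = 49.40° ✓; |VT| = 15.40 ✓; ∠(VT, TB) = 82.50° ✗; |TB| = 11.90 ✓.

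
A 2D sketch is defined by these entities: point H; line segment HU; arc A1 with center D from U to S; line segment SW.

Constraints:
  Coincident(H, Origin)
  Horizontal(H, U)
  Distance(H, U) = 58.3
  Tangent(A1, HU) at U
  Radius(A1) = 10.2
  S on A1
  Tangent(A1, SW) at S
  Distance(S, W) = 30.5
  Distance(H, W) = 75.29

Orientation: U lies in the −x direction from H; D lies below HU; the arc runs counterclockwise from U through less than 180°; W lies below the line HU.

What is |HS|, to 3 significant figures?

69.4

H is at the origin; H and U share the same y with |HU| = 58.3 and U on the −x side, so U = (-58.3, 0.00). Tangency of A1 to HU means the radius DU is perpendicular to HU, so D = U + (0, -10.2) = (-58.3, -10.2). Since DS ⟂ SW (tangency), |DW| = √(10.2² + 30.5²) = 32.2 regardless of where S sits on A1. So W lies on both circle(H, 75.29) and circle(D, 32.2); the below-HU intersection is W = (-62.4, -42.1). S is the foot of the tangent from W: S = (-68.3, -12.2).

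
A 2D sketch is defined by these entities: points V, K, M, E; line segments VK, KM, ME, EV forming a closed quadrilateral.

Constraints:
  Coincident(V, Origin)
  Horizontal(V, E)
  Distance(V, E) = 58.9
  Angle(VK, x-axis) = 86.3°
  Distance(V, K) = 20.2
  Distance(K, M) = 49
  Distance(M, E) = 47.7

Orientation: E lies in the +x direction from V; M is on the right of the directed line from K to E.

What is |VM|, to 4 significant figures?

31.74

V is at the origin; VE is horizontal with |VE| = 58.9 and E in +x, so E = (58.9, 0). VK runs at 86.3° with |VK| = 20.2, so K = (1.304, 20.16). M is determined by |KM| = 49.0 and |ME| = 47.7 together: it lies at the intersection of circle(K, 49.0) and circle(E, 47.7). With |KE| = 61.02, the foot of the radical line on KE is 31.54 from K and the perpendicular offset is √(49.0² − 31.54²) = 37.50. Taking the right-of-KE solution: M = (18.69, -25.66).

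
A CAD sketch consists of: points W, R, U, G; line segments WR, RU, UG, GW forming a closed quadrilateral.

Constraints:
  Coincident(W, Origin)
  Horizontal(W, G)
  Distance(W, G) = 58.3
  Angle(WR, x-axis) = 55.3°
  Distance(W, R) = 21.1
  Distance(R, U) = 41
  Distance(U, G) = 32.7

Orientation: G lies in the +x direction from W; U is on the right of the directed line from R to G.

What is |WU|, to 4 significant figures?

36.64

W is at the origin; W and G share the same y with |WG| = 58.3 and G in +x, so G = (58.3, 0). WR runs at 55.3° with |WR| = 21.1, so R = (12.01, 17.35). U is determined by |RU| = 41.0 and |UG| = 32.7 together: it lies at the intersection of circle(R, 41.0) and circle(G, 32.7). With |RG| = 49.43, the foot of the radical line on RG is 30.90 from R and the perpendicular offset is √(41.0² − 30.90²) = 26.94. Taking the right-of-RG solution: U = (31.49, -18.73).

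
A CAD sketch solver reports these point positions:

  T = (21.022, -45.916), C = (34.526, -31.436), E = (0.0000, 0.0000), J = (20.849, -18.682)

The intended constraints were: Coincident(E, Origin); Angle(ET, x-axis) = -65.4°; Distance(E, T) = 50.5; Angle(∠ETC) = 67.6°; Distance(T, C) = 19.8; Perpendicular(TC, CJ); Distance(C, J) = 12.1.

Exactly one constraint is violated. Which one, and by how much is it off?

Distance(C, J) = 12.1 — off by 6.60.

E = (0.00, 0.00) ✓; ET at -65.40° ✓; |ET| = 50.50 ✓; ∠ETC = 67.60° ✓; |TC| = 19.80 ✓; ∠(TC, CJ) = 90.00° ✓; |CJ| = 18.70 ✗.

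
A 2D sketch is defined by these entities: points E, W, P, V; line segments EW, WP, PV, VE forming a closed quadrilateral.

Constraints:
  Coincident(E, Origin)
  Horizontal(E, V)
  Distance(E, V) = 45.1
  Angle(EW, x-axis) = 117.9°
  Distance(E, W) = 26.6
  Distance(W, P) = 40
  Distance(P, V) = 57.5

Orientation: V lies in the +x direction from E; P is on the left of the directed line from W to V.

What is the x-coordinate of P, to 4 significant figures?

17.25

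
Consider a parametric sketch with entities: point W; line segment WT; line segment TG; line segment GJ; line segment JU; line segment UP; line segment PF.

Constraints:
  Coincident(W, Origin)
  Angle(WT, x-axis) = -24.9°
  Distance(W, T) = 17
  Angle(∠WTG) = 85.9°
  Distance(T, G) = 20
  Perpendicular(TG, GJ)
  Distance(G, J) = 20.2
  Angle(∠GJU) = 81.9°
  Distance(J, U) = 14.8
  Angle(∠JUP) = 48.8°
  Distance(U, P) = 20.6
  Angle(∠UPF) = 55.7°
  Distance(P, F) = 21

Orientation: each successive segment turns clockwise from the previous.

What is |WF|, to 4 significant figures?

23.70

W is at the origin; WT runs at -24.9° with length 17.0, so T = (15.42, -7.158). ∠WTG = 85.9° gives TG at -119.0° from the x-axis; with |TG| = 20.0, G = (5.724, -24.65). TG ⟂ GJ, so GJ runs at 151.0°; with |GJ| = 20.2, J = (-11.94, -14.86). ∠GJU = 81.9° gives JU at 52.90° from the x-axis; with |JU| = 14.8, U = (-3.016, -3.053). ∠JUP = 48.8° gives UP at -78.30° from the x-axis; with |UP| = 20.6, P = (1.161, -23.22). ∠UPF = 55.7° gives PF at 157.4° from the x-axis; with |PF| = 21.0, F = (-18.23, -15.15). Then |WF| = |F − W| = 23.70.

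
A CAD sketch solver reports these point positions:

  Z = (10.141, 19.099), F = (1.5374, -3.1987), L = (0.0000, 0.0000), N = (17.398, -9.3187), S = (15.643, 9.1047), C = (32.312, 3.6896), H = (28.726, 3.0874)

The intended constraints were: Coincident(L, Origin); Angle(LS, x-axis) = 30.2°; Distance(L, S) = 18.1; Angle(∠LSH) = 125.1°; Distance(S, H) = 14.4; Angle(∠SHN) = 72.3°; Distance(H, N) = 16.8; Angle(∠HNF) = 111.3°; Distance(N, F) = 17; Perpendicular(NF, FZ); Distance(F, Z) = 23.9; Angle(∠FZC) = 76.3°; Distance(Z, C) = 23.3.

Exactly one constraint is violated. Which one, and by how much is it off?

Distance(Z, C) = 23.3 — off by 3.70.

L = (0.00, 0.00) ✓; LS at 30.20° ✓; |LS| = 18.10 ✓; ∠LSH = 125.1° ✓; |SH| = 14.40 ✓; ∠SHN = 72.30° ✓; |HN| = 16.80 ✓; ∠HNF = 111.3° ✓; |NF| = 17.00 ✓; ∠(NF, FZ) = 90.00° ✓; |FZ| = 23.90 ✓; ∠FZC = 76.30° ✓; |ZC| = 27.00 ✗.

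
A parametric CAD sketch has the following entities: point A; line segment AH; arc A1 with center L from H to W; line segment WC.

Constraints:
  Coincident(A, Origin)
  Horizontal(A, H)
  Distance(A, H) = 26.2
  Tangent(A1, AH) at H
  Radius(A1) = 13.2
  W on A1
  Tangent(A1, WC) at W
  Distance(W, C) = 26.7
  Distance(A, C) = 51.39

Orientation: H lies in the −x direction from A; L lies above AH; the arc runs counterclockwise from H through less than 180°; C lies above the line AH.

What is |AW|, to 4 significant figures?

24.77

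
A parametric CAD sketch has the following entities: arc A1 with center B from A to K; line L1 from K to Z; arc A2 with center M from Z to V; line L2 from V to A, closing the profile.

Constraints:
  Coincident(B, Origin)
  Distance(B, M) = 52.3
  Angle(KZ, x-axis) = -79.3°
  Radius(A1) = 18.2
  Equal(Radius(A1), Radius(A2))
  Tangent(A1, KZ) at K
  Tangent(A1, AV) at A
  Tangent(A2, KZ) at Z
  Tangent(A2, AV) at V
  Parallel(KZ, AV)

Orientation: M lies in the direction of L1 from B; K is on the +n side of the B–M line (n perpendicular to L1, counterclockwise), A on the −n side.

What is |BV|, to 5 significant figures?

55.376

The slot axis is L1's direction at -79.3°, so u = (cos -79.3°, sin -79.3°) = (0.18567, -0.98261) and n = (−sin -79.3°, cos -79.3°) = (0.98261, 0.18567). B is at the origin and M lies 52.3 along u from B, so M = 52.3·u = (9.7104, -51.391). Tangency of A1 to both parallel lines with radius 18.2 puts K and A at B ± 18.2·n: K = (17.884, 3.3791), A = (-17.884, -3.3791). Equal radii place Z and V the same way about M: Z = M + 18.2·n = (27.594, -48.012), V = M − 18.2·n = (-8.1732, -54.770). Then |BV| = |V − B| = 55.376.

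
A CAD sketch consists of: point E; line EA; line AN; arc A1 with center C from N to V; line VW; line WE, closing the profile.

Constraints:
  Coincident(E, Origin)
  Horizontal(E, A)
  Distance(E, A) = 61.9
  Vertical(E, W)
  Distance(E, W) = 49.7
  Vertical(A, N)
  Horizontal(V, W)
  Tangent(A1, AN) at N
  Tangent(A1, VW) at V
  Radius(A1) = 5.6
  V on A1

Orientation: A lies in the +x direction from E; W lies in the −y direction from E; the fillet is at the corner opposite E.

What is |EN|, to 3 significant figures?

76.0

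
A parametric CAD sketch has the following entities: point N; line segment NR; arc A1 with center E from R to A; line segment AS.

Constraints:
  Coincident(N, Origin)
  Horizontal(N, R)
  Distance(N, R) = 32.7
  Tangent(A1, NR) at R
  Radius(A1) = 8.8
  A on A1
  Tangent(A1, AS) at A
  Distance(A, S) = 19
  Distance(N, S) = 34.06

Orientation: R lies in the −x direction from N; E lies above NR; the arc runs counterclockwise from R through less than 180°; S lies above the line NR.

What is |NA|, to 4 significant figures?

25.16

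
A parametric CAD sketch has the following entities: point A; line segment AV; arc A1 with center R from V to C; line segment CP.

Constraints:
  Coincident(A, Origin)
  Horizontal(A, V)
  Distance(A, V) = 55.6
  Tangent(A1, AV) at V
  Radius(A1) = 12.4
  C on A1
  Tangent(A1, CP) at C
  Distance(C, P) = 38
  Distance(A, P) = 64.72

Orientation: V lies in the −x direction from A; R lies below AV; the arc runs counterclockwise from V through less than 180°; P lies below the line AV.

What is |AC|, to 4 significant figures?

68.30

Checks: A = (0.00, 0.00) ✓; |RC| = 12.40 ✓; ∠(RC, CP) = 90.00° ✓; |CP| = 38.00 ✓; |AP| = 64.72 ✓.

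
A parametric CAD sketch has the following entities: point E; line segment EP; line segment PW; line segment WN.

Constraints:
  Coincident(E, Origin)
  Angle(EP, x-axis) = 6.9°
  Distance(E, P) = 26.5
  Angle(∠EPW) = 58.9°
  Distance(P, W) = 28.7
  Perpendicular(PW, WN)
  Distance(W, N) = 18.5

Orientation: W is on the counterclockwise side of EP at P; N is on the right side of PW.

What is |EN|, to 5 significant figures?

43.841

∠EPW = 58.9°, so PW runs at 6.9° + (180° − 58.9°) = 128.00° from the x-axis; with |PW| = 28.7, W = P + 28.7·(cos 128.00°, sin 128.00°) = (8.6386, 25.800). PW ⟂ WN; with |WN| = 18.5 on the right of PW, N = W + 18.5·(0.78801, 0.61566) = (23.217, 37.189). Then |EN| = |N − E| = 43.841.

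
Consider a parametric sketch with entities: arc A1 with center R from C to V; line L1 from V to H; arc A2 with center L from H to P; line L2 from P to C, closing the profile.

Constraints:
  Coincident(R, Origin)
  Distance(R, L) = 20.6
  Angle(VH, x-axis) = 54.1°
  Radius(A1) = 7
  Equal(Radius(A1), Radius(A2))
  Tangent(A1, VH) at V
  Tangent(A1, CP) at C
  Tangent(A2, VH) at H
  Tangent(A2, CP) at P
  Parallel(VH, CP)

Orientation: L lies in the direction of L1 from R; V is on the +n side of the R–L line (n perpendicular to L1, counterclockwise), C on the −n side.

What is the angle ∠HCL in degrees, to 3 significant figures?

15.4°

The slot axis is L1's direction at 54.1°, so u = (cos 54.1°, sin 54.1°) = (0.586, 0.810) and n = (−sin 54.1°, cos 54.1°) = (-0.810, 0.586). R is at the origin and L lies 20.6 along u from R, so L = 20.6·u = (12.1, 16.7). Tangency of A1 to both parallel lines with radius 7.0 puts V and C at R ± 7.0·n: V = (-5.67, 4.10), C = (5.67, -4.10). Equal radii place H and P the same way about L: H = L + 7.0·n = (6.41, 20.8), P = L − 7.0·n = (17.7, 12.6). Then cos ∠HCL = CH·CL / (|CH||CL|), giving 15.4°.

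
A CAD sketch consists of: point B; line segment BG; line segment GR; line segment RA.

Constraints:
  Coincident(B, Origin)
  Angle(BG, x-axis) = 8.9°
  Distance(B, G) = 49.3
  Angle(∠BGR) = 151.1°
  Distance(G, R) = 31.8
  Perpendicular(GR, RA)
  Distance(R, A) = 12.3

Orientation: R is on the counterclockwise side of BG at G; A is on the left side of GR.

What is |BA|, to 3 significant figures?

75.8

B is at the origin; BG runs at 8.9° with length 49.3, so G = 49.3·(cos 8.9°, sin 8.9°) = (48.7, 7.63). ∠BGR = 151.1°, so GR runs at 8.9° + (180° − 151.1°) = 37.8° from the x-axis; with |GR| = 31.8, R = G + 31.8·(cos 37.8°, sin 37.8°) = (73.8, 27.1). GR is perpendicular to RA; with |RA| = 12.3 on the left of GR, A = R + 12.3·(-0.613, 0.790) = (66.3, 36.8). Then |BA| = |A − B| = 75.8.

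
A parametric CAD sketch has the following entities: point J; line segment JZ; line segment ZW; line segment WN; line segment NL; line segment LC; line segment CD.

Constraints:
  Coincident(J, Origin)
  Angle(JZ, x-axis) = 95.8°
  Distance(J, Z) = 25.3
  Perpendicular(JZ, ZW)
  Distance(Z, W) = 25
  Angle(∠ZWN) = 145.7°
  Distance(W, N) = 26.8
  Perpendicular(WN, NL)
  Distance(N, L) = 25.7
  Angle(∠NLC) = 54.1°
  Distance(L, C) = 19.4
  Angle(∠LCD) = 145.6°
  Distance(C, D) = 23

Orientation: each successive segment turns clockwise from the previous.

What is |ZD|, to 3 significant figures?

32.2

J is at the origin; JZ runs at 95.8° with length 25.3, so Z = (-2.56, 25.2). JZ is perpendicular to ZW, so ZW runs at 5.80°; with |ZW| = 25.0, W = (22.3, 27.7). ∠ZWN = 145.7° gives WN at -28.5° from the x-axis; with |WN| = 26.8, N = (45.9, 14.9). WN ⟂ NL, so NL runs at -118°; with |NL| = 25.7, L = (33.6, -7.68). ∠NLC = 54.1° gives LC at 116° from the x-axis; with |LC| = 19.4, C = (25.2, 9.82). ∠LCD = 145.6° gives CD at 81.2° from the x-axis; with |CD| = 23.0, D = (28.7, 32.5). Then |ZD| = |D − Z| = 32.2.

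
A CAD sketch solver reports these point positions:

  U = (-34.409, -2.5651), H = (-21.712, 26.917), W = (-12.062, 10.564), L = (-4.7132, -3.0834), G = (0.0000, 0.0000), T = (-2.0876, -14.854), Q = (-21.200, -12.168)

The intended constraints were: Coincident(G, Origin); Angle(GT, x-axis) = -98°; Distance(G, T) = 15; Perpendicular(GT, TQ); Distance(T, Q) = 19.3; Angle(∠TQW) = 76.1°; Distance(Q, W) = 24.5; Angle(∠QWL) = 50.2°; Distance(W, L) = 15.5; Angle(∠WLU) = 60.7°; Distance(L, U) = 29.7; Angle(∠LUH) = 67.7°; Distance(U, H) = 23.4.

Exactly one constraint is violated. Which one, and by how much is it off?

Distance(U, H) = 23.4 — off by 8.70.

G = (0.00, 0.00) ✓; GT at -98.00° ✓; |GT| = 15.00 ✓; ∠(GT, TQ) = 90.00° ✓; |TQ| = 19.30 ✓; ∠TQW = 76.10° ✓; |QW| = 24.50 ✓; ∠QWL = 50.20° ✓; |WL| = 15.50 ✓; ∠WLU = 60.70° ✓; |LU| = 29.70 ✓; ∠LUH = 67.70° ✓; |UH| = 32.10 ✗.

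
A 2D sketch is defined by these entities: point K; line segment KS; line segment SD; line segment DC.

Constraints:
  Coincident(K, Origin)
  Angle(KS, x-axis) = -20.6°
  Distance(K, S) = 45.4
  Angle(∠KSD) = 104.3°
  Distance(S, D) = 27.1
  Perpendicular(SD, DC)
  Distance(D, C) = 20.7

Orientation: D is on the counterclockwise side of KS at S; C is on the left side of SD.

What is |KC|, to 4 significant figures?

44.84

K is at the origin; KS runs at -20.6° with length 45.4, so S = 45.4·(cos -20.6°, sin -20.6°) = (42.50, -15.97). ∠KSD = 104.3°, so SD runs at -20.6° + (180° − 104.3°) = 55.10° from the x-axis; with |SD| = 27.1, D = S + 27.1·(cos 55.10°, sin 55.10°) = (58.00, 6.253). SD is perpendicular to DC; with |DC| = 20.7 on the left of SD, C = D + 20.7·(-0.8202, 0.5721) = (41.03, 18.10). Then |KC| = |C − K| = 44.84.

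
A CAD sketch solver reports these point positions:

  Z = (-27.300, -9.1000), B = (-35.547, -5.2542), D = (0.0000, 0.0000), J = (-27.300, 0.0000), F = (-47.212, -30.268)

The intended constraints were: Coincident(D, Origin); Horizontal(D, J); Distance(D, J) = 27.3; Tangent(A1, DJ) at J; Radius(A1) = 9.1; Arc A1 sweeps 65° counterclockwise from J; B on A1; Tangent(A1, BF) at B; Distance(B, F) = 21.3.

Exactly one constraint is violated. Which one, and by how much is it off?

Distance(B, F) = 21.3 — off by 6.30.

D = (0.00, 0.00) ✓; D.y = 0.00, J.y = 0.00 ✓; |DJ| = 27.30 ✓; ∠(ZJ, JD) = 90.00° ✓; |ZJ| = 9.100 ✓; bearing(Z→B) − bearing(Z→J) = 65.00° ✓; |ZB| = 9.100 ✓; ∠(ZB, BF) = 90.00° ✓; |BF| = 27.60 ✗.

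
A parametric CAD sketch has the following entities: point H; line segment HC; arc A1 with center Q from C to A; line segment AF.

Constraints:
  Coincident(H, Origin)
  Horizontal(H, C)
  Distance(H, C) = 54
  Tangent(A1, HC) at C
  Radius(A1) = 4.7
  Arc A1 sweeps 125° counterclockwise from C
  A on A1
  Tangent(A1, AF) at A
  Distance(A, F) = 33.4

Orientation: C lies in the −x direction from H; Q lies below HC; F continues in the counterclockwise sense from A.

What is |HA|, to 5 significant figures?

58.321

H is at the origin; HC is horizontal with |HC| = 54.0 and C on the −x side, so C = (-54.000, 0.0000). Since A1 is tangent to HC there, QC ⟂ HC, so Q = C + (0, -4.7) = (-54.000, -4.7000). On A1, C sits at bearing 90° from Q; a 125° counterclockwise sweep puts A at bearing 215°, so A = Q + 4.7·(cos 215°, sin 215°) = (-57.850, -7.3958). Then |HA| = |A − H| = 58.321.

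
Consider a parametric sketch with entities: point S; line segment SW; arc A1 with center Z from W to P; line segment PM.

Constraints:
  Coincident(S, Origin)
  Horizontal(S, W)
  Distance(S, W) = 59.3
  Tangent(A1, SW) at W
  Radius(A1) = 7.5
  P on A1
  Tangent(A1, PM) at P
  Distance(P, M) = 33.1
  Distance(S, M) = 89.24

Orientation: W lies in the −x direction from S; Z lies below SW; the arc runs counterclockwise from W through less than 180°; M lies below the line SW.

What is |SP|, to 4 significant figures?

65.68

S is at the origin; SW is horizontal with |SW| = 59.3 and W on the −x side, so W = (-59.30, 0.000). The tangent condition forces ZW to be normal to SW, so Z = W + (0, -7.5) = (-59.30, -7.500). Since ZP ⟂ PM (tangency), |ZM| = √(7.5² + 33.1²) = 33.94 regardless of where P sits on A1. So M lies on both circle(S, 89.24) and circle(Z, 33.94); the below-SW intersection is M = (-83.62, -31.18). P is the foot of the tangent from M: P = (-65.59, -3.415).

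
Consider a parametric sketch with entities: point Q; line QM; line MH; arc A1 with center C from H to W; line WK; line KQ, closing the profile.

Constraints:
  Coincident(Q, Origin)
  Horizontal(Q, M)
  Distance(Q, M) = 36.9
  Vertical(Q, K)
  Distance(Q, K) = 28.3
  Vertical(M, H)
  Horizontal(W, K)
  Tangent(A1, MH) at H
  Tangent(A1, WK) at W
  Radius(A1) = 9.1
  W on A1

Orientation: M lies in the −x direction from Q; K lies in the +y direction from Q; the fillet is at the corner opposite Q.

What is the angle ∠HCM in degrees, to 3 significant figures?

64.6°

Q is at the origin; QM is horizontal with |QM| = 36.9 and M on the −x side, so M = (-36.9, 0.00). QK is vertical with |QK| = 28.3 and K on the +y side, so K = (0.00, 28.3). The virtual corner opposite Q is at (-36.9, 28.3). Since A1 is tangent to MH there, CH ⟂ MH and A1 meets WK tangentially, so CW is at right angles to WK, with radius 9.1, so the center C sits 9.1 in from both sides at C = (-27.8, 19.2). That places the tangent points at H = (-36.9, 19.2) on MH and W = (-27.8, 28.3) on WK. Then cos ∠HCM = CH·CM / (|CH||CM|), giving 64.6°.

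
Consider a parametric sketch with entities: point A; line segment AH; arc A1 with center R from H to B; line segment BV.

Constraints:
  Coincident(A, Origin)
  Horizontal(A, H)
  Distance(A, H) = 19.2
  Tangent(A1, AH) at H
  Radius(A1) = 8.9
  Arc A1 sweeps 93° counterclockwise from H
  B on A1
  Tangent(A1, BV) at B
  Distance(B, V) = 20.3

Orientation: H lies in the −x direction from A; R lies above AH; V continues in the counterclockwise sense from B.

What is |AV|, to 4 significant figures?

31.75

On A1, H sits at bearing -90° from R; a 93° counterclockwise sweep puts B at bearing 3°, so B = R + 8.9·(cos 3°, sin 3°) = (-10.31, 9.366). The tangent condition forces RB to be normal to BV, so BV runs along (−sin 3°, cos 3°); with |BV| = 20.3, V = (-11.37, 29.64). Then |AV| = |V − A| = 31.75.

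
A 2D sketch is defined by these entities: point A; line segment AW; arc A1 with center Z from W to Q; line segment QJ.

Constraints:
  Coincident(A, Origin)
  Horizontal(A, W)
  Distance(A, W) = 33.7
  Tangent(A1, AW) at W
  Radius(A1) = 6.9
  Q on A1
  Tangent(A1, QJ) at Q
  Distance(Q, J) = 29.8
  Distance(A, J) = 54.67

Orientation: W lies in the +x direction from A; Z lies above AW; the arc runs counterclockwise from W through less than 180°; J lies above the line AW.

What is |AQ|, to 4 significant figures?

41.19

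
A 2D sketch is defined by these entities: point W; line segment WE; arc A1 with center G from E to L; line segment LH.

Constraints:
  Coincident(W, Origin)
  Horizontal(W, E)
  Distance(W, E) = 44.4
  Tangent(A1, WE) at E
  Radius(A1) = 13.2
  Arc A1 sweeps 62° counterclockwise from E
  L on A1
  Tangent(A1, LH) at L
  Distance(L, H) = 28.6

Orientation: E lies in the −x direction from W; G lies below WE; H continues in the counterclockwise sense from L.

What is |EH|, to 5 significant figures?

40.860

W is at the origin; WE is horizontal with |WE| = 44.4 and E on the −x side, so E = (-44.400, 0.0000). Tangency of A1 to WE means the radius GE is perpendicular to WE, so G = E + (0, -13.2) = (-44.400, -13.200). On A1, E sits at bearing 90° from G; a 62° counterclockwise sweep puts L at bearing 152°, so L = G + 13.2·(cos 152°, sin 152°) = (-56.055, -7.0030). The tangent condition forces GL to be normal to LH, so LH runs along (−sin 152°, cos 152°); with |LH| = 28.6, H = (-69.482, -32.255). Then |EH| = |H − E| = 40.860.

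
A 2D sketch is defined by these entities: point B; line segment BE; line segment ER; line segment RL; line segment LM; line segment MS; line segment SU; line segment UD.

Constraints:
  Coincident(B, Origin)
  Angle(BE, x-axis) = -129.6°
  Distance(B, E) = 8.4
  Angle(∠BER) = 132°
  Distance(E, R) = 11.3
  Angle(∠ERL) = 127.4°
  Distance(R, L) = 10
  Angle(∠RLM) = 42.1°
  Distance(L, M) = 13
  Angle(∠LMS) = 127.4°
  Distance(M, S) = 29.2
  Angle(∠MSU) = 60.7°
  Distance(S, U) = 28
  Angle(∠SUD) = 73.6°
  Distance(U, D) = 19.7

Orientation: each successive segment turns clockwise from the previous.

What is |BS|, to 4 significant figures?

26.88

B is at the origin; BE runs at -129.6° with length 8.4, so E = (-5.354, -6.472). ∠BER = 132.0° gives ER at -177.6° from the x-axis; with |ER| = 11.3, R = (-16.64, -6.946). ∠ERL = 127.4° gives RL at 129.8° from the x-axis; with |RL| = 10.0, L = (-23.05, 0.7373). ∠RLM = 42.1° gives LM at -8.100° from the x-axis; with |LM| = 13.0, M = (-10.18, -1.094). ∠LMS = 127.4° gives MS at -60.70° from the x-axis; with |MS| = 29.2, S = (4.115, -26.56). Then |BS| = |S − B| = 26.88.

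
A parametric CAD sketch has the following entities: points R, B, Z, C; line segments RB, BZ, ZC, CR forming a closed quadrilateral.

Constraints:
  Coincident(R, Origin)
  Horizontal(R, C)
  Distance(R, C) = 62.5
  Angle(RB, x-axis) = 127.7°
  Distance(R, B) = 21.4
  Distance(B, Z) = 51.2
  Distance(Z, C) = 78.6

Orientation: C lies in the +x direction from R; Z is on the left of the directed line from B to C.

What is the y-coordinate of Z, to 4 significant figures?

61.02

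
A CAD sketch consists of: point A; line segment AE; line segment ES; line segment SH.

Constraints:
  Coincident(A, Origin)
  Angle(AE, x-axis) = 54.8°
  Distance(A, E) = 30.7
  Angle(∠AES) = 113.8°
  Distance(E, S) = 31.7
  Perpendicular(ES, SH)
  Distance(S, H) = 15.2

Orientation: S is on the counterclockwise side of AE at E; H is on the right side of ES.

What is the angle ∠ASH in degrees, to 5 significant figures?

122.50°

A is at the origin; AE runs at 54.8° with length 30.7, so E = 30.7·(cos 54.8°, sin 54.8°) = (17.696, 25.086). ∠AES = 113.8°, so ES runs at 54.8° + (180° − 113.8°) = 121.00° from the x-axis; with |ES| = 31.7, S = E + 31.7·(cos 121.00°, sin 121.00°) = (1.3698, 52.259). ES is perpendicular to SH; with |SH| = 15.2 on the right of ES, H = S + 15.2·(0.85717, 0.51504) = (14.399, 60.087). Then cos ∠ASH = SA·SH / (|SA||SH|), giving 122.50°.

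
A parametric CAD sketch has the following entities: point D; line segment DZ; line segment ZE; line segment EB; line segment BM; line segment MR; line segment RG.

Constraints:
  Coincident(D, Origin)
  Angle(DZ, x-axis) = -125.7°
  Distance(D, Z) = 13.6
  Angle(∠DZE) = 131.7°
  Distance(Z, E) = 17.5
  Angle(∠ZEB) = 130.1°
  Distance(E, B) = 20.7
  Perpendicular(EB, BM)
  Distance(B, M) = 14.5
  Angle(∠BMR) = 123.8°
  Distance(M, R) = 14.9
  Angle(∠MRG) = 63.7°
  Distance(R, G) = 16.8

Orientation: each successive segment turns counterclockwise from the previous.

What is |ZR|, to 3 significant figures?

21.7

D is at the origin; DZ runs at -125.7° with length 13.6, so Z = (-7.94, -11.0). ∠DZE = 131.7° gives ZE at -77.4° from the x-axis; with |ZE| = 17.5, E = (-4.12, -28.1). ∠ZEB = 130.1° gives EB at -27.5° from the x-axis; with |EB| = 20.7, B = (14.2, -37.7). The perpendicularity gives BM at right angles to EB, so BM runs at 62.5°; with |BM| = 14.5, M = (20.9, -24.8). ∠BMR = 123.8° gives MR at 119° from the x-axis; with |MR| = 14.9, R = (13.8, -11.7). Then |ZR| = |R − Z| = 21.7.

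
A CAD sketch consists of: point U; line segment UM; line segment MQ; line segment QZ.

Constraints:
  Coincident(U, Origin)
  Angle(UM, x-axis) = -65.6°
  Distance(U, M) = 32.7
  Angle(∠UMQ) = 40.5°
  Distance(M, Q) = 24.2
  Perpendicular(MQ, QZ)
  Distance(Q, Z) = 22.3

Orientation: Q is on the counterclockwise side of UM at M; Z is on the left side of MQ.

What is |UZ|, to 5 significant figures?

1.2541

U is at the origin; UM runs at -65.6° with length 32.7, so M = 32.7·(cos -65.6°, sin -65.6°) = (13.509, -29.779). ∠UMQ = 40.5°, so MQ runs at -65.6° + (180° − 40.5°) = 73.900° from the x-axis; with |MQ| = 24.2, Q = M + 24.2·(cos 73.900°, sin 73.900°) = (20.220, -6.5285). The perpendicularity gives QZ at right angles to MQ; with |QZ| = 22.3 on the left of MQ, Z = Q + 22.3·(-0.96078, 0.27731) = (-1.2058, -0.34438). Then |UZ| = |Z − U| = 1.2541.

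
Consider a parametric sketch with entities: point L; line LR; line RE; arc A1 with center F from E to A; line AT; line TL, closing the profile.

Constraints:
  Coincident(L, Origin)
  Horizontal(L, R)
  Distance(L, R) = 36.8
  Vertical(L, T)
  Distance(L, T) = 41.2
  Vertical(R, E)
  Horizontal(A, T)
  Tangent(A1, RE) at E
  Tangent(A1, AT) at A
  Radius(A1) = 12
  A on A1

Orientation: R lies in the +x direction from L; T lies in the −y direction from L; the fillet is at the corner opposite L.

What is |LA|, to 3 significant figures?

48.1

L is at the origin; L and R share the same y with |LR| = 36.8 and R on the +x side, so R = (36.8, 0.00). L and T share the same x with |LT| = 41.2 and T on the −y side, so T = (0.00, -41.2). The virtual corner opposite L is at (36.8, -41.2). The tangent condition forces FE to be normal to RE and the tangent condition forces FA to be normal to AT, with radius 12.0, so the center F sits 12.0 in from both sides at F = (24.8, -29.2). That places the tangent points at E = (36.8, -29.2) on RE and A = (24.8, -41.2) on AT. Then |LA| = |A − L| = 48.1.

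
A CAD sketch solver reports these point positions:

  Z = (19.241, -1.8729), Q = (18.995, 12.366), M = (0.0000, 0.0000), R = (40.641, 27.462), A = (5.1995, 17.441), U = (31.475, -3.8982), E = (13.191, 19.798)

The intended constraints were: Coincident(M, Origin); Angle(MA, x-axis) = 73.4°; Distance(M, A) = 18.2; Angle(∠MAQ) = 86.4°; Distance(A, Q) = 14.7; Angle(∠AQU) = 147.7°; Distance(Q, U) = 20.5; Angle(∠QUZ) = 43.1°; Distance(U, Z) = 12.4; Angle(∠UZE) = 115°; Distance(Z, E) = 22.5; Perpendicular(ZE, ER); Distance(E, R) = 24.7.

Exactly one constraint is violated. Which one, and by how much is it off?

Distance(E, R) = 24.7 — off by 3.80.

M = (0.00, 0.00) ✓; MA at 73.40° ✓; |MA| = 18.20 ✓; ∠MAQ = 86.40° ✓; |AQ| = 14.70 ✓; ∠AQU = 147.7° ✓; |QU| = 20.50 ✓; ∠QUZ = 43.10° ✓; |UZ| = 12.40 ✓; ∠UZE = 115.0° ✓; |ZE| = 22.50 ✓; ∠(ZE, ER) = 90.00° ✓; |ER| = 28.50 ✗.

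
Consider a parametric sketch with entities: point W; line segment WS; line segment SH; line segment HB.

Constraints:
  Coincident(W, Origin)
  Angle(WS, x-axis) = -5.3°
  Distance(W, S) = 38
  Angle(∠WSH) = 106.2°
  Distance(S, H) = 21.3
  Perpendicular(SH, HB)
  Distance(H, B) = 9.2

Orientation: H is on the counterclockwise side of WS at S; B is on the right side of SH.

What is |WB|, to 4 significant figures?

55.73

W is at the origin; WS runs at -5.3° with length 38.0, so S = 38.0·(cos -5.3°, sin -5.3°) = (37.84, -3.510). ∠WSH = 106.2°, so SH runs at -5.3° + (180° − 106.2°) = 68.50° from the x-axis; with |SH| = 21.3, H = S + 21.3·(cos 68.50°, sin 68.50°) = (45.64, 16.31). SH is perpendicular to HB; with |HB| = 9.2 on the right of SH, B = H + 9.2·(0.9304, -0.3665) = (54.20, 12.94). Then |WB| = |B − W| = 55.73.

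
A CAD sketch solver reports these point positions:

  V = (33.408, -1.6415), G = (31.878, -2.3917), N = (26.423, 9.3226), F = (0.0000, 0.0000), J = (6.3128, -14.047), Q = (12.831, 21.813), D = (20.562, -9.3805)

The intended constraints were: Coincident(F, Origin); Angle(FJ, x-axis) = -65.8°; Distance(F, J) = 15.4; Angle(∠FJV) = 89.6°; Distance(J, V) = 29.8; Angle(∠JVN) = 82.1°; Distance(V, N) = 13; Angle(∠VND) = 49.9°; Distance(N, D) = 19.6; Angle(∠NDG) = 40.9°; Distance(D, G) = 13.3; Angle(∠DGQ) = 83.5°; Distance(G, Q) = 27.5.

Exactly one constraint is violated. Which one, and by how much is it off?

Distance(G, Q) = 27.5 — off by 3.30.

F = (0.00, 0.00) ✓; FJ at -65.80° ✓; |FJ| = 15.40 ✓; ∠FJV = 89.60° ✓; |JV| = 29.80 ✓; ∠JVN = 82.10° ✓; |VN| = 13.00 ✓; ∠VND = 49.90° ✓; |ND| = 19.60 ✓; ∠NDG = 40.90° ✓; |DG| = 13.30 ✓; ∠DGQ = 83.50° ✓; |GQ| = 30.80 ✗.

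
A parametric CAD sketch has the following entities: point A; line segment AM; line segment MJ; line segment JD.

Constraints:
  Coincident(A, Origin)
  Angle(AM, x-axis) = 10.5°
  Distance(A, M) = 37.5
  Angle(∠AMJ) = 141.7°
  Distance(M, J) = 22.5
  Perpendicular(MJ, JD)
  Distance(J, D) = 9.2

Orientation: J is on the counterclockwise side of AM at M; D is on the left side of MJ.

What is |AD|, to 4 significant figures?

53.79

A is at the origin; AM runs at 10.5° with length 37.5, so M = 37.5·(cos 10.5°, sin 10.5°) = (36.87, 6.834). ∠AMJ = 141.7°, so MJ runs at 10.5° + (180° − 141.7°) = 48.80° from the x-axis; with |MJ| = 22.5, J = M + 22.5·(cos 48.80°, sin 48.80°) = (51.69, 23.76). MJ ⟂ JD; with |JD| = 9.2 on the left of MJ, D = J + 9.2·(-0.7524, 0.6587) = (44.77, 29.82). Then |AD| = |D − A| = 53.79.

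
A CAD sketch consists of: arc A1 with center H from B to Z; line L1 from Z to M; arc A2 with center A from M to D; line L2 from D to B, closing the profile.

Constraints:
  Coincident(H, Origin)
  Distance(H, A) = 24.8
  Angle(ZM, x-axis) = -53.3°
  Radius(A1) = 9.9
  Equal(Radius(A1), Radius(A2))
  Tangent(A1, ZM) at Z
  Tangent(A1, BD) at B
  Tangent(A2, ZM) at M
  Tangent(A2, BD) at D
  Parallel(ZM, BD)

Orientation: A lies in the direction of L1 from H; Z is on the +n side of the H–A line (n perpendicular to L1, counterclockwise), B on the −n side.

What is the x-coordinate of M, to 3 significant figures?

22.8

The slot axis is L1's direction at -53.3°, so u = (cos -53.3°, sin -53.3°) = (0.598, -0.802) and n = (−sin -53.3°, cos -53.3°) = (0.802, 0.598). H is at the origin and A lies 24.8 along u from H, so A = 24.8·u = (14.8, -19.9). Tangency of A1 to both parallel lines with radius 9.9 puts Z and B at H ± 9.9·n: Z = (7.94, 5.92), B = (-7.94, -5.92). Equal radii place M and D the same way about A: M = A + 9.9·n = (22.8, -14.0), D = A − 9.9·n = (6.88, -25.8). So M.x = 22.8.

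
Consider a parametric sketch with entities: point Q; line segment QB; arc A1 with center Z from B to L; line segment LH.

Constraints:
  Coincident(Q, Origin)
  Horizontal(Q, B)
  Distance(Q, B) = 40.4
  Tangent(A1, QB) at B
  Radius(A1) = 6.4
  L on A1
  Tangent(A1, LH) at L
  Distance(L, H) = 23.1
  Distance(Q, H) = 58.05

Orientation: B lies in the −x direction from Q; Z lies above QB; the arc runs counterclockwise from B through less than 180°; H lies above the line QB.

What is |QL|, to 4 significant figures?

37.15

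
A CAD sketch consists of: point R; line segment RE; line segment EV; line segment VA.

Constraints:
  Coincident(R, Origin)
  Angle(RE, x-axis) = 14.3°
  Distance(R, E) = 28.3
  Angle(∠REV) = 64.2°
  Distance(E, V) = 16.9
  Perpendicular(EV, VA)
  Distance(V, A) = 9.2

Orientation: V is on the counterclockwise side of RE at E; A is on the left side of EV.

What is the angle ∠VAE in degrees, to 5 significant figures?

61.437°

∠REV = 64.2°, so EV runs at 14.3° + (180° − 64.2°) = 130.10° from the x-axis; with |EV| = 16.9, V = E + 16.9·(cos 130.10°, sin 130.10°) = (16.537, 19.917). EV is perpendicular to VA; with |VA| = 9.2 on the left of EV, A = V + 9.2·(-0.76492, -0.64412) = (9.5002, 13.991). Then cos ∠VAE = AV·AE / (|AV||AE|), giving 61.437°.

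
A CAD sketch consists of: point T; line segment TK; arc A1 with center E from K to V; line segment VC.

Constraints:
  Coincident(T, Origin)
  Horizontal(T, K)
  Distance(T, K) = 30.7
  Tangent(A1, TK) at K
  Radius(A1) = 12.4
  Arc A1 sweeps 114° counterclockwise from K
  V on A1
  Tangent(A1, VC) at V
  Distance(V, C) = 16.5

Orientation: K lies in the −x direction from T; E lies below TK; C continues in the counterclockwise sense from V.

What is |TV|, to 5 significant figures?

45.504

T is at the origin; TK is horizontal with |TK| = 30.7 and K on the −x side, so K = (-30.700, 0.0000). Tangency of A1 to TK means the radius EK is perpendicular to TK, so E = K + (0, -12.4) = (-30.700, -12.400). On A1, K sits at bearing 90° from E; a 114° counterclockwise sweep puts V at bearing 204°, so V = E + 12.4·(cos 204°, sin 204°) = (-42.028, -17.444). Then |TV| = |V − T| = 45.504.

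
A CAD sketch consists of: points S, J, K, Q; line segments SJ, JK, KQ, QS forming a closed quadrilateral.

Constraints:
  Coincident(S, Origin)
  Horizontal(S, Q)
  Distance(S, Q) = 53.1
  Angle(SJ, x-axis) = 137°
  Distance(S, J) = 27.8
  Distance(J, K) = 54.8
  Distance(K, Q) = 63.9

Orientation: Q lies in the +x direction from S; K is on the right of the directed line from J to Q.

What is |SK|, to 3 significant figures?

32.7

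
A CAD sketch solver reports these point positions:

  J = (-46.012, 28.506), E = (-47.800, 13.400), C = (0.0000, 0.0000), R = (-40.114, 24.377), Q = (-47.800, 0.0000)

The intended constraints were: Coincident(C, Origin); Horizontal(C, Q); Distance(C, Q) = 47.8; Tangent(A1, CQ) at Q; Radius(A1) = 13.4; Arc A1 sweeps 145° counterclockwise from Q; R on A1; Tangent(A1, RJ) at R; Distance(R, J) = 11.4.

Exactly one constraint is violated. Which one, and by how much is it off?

Distance(R, J) = 11.4 — off by 4.20.

C = (0.00, 0.00) ✓; C.y = 0.00, Q.y = 0.00 ✓; |CQ| = 47.80 ✓; ∠(EQ, QC) = 90.00° ✓; |EQ| = 13.40 ✓; bearing(E→R) − bearing(E→Q) = 145.0° ✓; |ER| = 13.40 ✓; ∠(ER, RJ) = 90.00° ✓; |RJ| = 7.200 ✗.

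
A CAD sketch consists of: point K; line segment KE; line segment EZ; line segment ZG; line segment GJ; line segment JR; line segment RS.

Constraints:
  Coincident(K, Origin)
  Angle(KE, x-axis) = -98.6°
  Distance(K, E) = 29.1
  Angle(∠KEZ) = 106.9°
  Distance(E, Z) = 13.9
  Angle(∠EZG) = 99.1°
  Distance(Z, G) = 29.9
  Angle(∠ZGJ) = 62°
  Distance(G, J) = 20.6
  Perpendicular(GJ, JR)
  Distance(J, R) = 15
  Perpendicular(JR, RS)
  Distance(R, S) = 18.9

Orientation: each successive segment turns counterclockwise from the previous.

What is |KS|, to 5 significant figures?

33.031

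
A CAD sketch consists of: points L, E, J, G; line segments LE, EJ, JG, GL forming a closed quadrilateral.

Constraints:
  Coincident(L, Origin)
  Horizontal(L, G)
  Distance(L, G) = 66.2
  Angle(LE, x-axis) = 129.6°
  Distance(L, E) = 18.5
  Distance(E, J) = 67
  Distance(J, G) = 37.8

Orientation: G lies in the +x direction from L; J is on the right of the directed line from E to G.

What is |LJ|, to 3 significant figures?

49.0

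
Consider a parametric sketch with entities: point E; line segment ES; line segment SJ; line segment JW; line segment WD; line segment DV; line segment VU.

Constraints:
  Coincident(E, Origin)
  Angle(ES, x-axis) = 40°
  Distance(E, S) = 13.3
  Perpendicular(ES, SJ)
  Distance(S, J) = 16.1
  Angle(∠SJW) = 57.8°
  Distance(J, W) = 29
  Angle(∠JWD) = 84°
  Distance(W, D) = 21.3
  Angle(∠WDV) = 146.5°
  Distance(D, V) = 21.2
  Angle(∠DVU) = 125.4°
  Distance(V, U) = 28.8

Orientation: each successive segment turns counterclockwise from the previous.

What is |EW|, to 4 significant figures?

11.26

E is at the origin; ES runs at 40.0° with length 13.3, so S = (10.19, 8.549). ES ⟂ SJ, so SJ runs at 130.0°; with |SJ| = 16.1, J = (-0.1605, 20.88). ∠SJW = 57.8° gives JW at -107.8° from the x-axis; with |JW| = 29.0, W = (-9.026, -6.729). Then |EW| = |W − E| = 11.26.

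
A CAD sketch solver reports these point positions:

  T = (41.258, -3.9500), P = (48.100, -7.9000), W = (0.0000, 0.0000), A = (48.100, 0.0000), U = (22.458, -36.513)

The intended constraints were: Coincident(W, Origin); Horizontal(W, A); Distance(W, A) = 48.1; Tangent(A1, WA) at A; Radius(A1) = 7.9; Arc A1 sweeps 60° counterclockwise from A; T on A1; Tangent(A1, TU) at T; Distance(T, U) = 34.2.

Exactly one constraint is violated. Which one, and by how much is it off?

Distance(T, U) = 34.2 — off by 3.40.

W = (0.00, 0.00) ✓; W.y = 0.00, A.y = 0.00 ✓; |WA| = 48.10 ✓; ∠(PA, AW) = 90.00° ✓; |PA| = 7.900 ✓; bearing(P→T) − bearing(P→A) = 60.00° ✓; |PT| = 7.900 ✓; ∠(PT, TU) = 90.00° ✓; |TU| = 37.60 ✗.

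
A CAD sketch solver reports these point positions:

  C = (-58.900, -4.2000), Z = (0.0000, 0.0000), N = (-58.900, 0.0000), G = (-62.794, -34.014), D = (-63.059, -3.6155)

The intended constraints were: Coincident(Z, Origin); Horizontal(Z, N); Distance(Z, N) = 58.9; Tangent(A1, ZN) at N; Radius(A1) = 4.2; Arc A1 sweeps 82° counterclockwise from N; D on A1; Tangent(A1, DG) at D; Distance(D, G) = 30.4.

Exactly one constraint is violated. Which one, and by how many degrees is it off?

Tangent(A1, DG) at D — off by 8.50°.

Z = (0.00, 0.00) ✓; Z.y = 0.00, N.y = 0.00 ✓; |ZN| = 58.90 ✓; ∠(CN, NZ) = 90.00° ✓; |CN| = 4.200 ✓; bearing(C→D) − bearing(C→N) = 82.00° ✓; |CD| = 4.200 ✓; ∠(CD, DG) = 81.50° ✗; |DG| = 30.40 ✓.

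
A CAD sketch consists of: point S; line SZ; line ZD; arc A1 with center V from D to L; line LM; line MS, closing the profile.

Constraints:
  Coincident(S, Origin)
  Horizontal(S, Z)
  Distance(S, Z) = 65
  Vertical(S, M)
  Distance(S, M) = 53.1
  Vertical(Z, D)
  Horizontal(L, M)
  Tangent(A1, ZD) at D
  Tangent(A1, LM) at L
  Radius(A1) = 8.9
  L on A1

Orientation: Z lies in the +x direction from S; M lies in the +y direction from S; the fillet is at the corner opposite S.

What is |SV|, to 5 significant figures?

71.420

S is at the origin; SZ is horizontal with |SZ| = 65.0 and Z on the +x side, so Z = (65.000, 0.0000). SM is vertical with |SM| = 53.1 and M on the +y side, so M = (0.0000, 53.100). The virtual corner opposite S is at (65.000, 53.100). A1 meets ZD tangentially, so VD is at right angles to ZD and A1 meets LM tangentially, so VL is at right angles to LM, with radius 8.9, so the center V sits 8.9 in from both sides at V = (56.100, 44.200). Then |SV| = |V − S| = 71.420.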